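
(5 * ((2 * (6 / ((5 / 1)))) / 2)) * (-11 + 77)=396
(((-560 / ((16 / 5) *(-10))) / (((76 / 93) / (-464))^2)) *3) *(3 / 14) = 1309285620 / 361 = 3626829.97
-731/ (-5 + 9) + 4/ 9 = -6563/ 36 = -182.31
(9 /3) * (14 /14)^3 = 3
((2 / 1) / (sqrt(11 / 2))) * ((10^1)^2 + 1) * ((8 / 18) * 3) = 808 * sqrt(22) / 33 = 114.84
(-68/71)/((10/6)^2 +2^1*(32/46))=-14076/61273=-0.23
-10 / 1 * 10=-100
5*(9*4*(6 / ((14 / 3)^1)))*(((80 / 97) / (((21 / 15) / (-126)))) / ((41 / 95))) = -1108080000 / 27839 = -39803.15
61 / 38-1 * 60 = -2219 / 38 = -58.39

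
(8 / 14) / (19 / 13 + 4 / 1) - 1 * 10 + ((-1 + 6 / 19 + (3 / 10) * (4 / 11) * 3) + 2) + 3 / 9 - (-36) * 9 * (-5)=-2536452418 / 1558095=-1627.92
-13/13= -1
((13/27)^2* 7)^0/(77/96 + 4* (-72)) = -96/27571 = -0.00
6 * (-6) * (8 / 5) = -288 / 5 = -57.60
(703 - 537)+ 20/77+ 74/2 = 203.26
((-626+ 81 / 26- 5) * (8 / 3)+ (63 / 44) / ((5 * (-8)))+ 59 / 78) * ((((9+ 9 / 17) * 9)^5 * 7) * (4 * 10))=-25971341843788103300328 / 11943503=-2174516290889540.81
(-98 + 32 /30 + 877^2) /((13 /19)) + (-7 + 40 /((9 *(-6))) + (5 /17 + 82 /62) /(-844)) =1123962.20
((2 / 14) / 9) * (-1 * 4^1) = -4 / 63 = -0.06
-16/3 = -5.33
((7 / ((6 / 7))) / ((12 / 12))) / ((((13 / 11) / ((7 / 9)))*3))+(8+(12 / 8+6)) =18208 / 1053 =17.29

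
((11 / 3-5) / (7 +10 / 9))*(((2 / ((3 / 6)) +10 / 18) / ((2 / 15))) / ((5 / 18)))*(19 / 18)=-1558 / 73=-21.34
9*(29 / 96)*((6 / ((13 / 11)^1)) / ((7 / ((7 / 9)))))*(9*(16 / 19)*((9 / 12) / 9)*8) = 1914 / 247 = 7.75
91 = 91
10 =10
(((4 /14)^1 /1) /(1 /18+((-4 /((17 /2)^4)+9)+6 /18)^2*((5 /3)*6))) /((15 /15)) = 0.00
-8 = -8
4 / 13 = 0.31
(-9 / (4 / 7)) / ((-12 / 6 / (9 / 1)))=567 / 8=70.88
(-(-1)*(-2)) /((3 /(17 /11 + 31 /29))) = -1.74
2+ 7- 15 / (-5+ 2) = 14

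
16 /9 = 1.78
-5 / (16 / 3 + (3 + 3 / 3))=-15 / 28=-0.54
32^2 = 1024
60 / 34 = 30 / 17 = 1.76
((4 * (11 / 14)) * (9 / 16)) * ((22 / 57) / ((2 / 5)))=1815 / 1064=1.71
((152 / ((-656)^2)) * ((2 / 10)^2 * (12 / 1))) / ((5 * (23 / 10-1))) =57 / 2185300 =0.00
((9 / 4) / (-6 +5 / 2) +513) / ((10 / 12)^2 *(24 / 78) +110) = 839241 / 180530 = 4.65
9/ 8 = 1.12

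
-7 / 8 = -0.88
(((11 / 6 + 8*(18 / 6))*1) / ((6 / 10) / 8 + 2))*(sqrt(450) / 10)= 1550*sqrt(2) / 83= 26.41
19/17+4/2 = 53/17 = 3.12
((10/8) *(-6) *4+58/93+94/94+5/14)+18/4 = -15311/651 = -23.52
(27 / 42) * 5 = 45 / 14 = 3.21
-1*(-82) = 82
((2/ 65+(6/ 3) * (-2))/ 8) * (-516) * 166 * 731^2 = 1476122032566/ 65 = 22709569731.78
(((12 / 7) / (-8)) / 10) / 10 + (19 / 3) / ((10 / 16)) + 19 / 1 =29.13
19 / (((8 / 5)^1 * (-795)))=-19 / 1272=-0.01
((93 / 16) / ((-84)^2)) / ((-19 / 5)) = -155 / 715008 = -0.00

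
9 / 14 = 0.64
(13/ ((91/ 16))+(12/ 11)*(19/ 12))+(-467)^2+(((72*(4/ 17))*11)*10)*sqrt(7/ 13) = 31680*sqrt(91)/ 221+16793162/ 77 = 219460.47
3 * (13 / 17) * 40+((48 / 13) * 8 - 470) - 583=-931.70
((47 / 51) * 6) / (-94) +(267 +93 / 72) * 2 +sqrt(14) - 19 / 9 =sqrt(14) +327061 / 612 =538.16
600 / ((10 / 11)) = 660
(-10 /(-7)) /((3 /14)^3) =3920 /27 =145.19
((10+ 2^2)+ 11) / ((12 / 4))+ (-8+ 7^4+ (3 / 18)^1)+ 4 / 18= 43231 / 18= 2401.72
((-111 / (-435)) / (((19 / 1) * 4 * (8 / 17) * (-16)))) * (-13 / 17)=481 / 1410560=0.00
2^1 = 2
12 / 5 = 2.40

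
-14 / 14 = -1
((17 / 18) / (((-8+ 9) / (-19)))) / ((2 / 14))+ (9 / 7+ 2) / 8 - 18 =-72173 / 504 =-143.20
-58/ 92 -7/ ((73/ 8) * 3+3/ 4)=-9101/ 10350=-0.88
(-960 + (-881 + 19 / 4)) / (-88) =7345 / 352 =20.87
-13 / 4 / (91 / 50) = -1.79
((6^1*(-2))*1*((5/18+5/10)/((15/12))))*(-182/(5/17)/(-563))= -346528/42225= -8.21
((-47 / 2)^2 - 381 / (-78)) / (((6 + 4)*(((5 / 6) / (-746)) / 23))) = -745626627 / 650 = -1147117.89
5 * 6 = 30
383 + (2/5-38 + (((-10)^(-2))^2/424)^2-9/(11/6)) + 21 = 71486128640000011/197753600000000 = 361.49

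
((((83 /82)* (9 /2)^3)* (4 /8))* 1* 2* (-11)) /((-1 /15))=9983655 /656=15218.99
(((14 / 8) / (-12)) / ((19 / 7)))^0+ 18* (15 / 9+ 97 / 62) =1834 / 31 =59.16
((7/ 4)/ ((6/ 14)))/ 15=49/ 180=0.27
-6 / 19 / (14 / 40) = -0.90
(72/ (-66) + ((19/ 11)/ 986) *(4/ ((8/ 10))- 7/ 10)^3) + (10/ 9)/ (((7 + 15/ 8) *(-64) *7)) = -46181032091/ 48514158000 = -0.95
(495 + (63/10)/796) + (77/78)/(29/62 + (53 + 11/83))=42387983020699/85627733880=495.03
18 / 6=3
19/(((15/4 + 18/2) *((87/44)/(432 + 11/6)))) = 4352216/13311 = 326.96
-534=-534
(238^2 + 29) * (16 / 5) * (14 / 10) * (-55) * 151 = -10542991536 / 5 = -2108598307.20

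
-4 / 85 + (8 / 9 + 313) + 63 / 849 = 67961252 / 216495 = 313.92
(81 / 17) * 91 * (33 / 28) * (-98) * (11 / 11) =-1702701 / 34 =-50079.44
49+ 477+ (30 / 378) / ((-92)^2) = 280480037 / 533232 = 526.00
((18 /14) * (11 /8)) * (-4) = -99 /14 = -7.07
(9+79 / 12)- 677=-7937 / 12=-661.42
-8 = -8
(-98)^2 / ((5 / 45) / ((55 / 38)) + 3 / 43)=204421140 / 3119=65540.60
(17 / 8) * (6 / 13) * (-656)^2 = 5486784 / 13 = 422060.31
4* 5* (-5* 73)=-7300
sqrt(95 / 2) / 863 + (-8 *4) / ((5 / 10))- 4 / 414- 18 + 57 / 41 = -684217 / 8487 + sqrt(190) / 1726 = -80.61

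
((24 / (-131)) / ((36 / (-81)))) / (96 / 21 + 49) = 126 / 16375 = 0.01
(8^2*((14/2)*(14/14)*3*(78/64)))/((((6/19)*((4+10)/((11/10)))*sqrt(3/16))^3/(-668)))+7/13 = -207581.35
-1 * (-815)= 815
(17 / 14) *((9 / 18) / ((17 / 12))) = 3 / 7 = 0.43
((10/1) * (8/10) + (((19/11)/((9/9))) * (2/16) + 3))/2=987/176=5.61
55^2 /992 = 3025 /992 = 3.05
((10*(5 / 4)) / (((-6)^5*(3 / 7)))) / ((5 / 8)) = -35 / 5832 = -0.01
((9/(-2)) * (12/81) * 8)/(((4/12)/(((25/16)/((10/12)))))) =-30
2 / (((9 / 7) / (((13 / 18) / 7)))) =13 / 81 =0.16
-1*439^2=-192721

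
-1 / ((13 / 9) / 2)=-18 / 13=-1.38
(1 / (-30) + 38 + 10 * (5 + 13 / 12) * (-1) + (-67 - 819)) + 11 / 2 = -27101 / 30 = -903.37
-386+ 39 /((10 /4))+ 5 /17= -31459 /85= -370.11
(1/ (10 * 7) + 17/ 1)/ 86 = 1191/ 6020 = 0.20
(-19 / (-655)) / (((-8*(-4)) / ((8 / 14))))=19 / 36680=0.00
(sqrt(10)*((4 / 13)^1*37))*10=1480*sqrt(10) / 13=360.01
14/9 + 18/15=124/45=2.76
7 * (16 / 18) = 6.22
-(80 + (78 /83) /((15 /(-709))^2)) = -13567706 /6225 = -2179.55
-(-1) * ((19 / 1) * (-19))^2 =130321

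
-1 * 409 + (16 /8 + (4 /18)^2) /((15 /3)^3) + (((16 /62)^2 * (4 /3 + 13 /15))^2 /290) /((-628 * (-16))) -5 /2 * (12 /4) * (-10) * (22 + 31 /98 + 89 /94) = 1335.75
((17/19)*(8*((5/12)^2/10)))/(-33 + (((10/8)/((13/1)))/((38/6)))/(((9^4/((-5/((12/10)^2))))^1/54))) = -0.00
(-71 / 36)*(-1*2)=71 / 18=3.94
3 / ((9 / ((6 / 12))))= 1 / 6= 0.17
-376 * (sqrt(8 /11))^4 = -24064 /121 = -198.88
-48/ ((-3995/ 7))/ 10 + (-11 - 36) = -938657/ 19975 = -46.99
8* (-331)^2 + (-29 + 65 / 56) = 49081769 / 56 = 876460.16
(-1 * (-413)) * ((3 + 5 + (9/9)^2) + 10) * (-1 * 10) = -78470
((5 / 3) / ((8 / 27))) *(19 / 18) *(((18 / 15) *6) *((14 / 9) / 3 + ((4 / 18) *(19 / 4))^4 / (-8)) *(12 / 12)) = 5797565 / 373248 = 15.53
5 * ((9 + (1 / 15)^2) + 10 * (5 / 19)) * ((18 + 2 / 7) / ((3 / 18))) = 12734464 / 1995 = 6383.19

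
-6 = -6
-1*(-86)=86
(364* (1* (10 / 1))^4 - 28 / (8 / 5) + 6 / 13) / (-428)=-94639557 / 11128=-8504.63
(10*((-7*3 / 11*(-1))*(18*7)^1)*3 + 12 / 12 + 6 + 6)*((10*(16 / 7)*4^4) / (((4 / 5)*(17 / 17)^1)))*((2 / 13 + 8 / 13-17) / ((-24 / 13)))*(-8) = -3719060058.87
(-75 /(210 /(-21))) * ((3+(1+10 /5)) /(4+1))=9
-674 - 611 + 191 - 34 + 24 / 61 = -68784 / 61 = -1127.61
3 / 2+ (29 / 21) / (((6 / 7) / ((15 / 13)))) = 131 / 39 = 3.36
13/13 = 1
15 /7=2.14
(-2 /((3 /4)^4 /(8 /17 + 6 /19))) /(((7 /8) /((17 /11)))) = -1040384 /118503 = -8.78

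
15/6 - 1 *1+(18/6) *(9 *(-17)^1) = -915/2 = -457.50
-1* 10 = -10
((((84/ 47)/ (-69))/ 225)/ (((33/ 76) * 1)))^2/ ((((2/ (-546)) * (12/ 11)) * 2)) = -0.00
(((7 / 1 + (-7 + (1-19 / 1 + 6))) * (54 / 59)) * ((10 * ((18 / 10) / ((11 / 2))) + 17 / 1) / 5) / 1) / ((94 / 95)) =-45.01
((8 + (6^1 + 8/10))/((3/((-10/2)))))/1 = -74/3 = -24.67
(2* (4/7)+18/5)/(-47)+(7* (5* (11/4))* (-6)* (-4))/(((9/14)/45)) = 265996334/1645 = 161699.90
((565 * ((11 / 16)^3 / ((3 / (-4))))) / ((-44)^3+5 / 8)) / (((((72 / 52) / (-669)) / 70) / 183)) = -4654495320475 / 261683328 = -17786.75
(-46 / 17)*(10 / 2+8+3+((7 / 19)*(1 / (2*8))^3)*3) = -28639715 / 661504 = -43.29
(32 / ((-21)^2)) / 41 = 32 / 18081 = 0.00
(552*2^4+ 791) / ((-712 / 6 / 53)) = -1530057 / 356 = -4297.91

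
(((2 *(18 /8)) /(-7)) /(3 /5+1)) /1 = -45 /112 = -0.40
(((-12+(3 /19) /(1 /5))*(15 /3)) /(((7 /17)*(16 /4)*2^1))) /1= -18105 /1064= -17.02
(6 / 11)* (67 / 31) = 402 / 341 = 1.18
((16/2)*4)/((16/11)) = 22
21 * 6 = 126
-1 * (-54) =54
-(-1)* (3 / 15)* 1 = 1 / 5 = 0.20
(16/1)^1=16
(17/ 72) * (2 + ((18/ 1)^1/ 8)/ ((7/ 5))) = 1717/ 2016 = 0.85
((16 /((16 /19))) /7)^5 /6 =2476099 /100842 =24.55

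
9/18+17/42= 0.90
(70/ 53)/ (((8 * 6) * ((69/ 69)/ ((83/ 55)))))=581/ 13992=0.04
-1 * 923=-923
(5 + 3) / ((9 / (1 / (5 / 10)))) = 16 / 9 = 1.78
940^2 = 883600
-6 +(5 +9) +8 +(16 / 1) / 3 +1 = 67 / 3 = 22.33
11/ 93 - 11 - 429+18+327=-8824/ 93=-94.88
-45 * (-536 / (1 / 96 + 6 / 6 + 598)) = 463104 / 11501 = 40.27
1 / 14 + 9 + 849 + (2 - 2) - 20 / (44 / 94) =125563 / 154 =815.34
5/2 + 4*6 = 53/2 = 26.50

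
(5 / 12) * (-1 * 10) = -25 / 6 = -4.17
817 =817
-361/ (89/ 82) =-29602/ 89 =-332.61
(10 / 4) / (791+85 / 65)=13 / 4120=0.00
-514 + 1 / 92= -47287 / 92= -513.99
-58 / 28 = -29 / 14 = -2.07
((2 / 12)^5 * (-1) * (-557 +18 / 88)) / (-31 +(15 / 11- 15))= -24499 / 15272064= -0.00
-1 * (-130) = 130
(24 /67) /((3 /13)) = 104 /67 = 1.55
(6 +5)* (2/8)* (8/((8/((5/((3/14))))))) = 385/6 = 64.17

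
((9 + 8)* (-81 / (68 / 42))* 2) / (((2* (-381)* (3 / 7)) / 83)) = 109809 / 254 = 432.32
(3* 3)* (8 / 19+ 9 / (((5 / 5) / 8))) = 12384 / 19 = 651.79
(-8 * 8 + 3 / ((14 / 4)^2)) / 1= -3124 / 49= -63.76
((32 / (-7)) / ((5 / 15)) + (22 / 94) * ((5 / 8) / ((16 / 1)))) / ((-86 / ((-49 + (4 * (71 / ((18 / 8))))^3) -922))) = 845696819104147 / 2640169728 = 320319.11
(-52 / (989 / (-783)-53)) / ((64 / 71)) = 722709 / 679808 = 1.06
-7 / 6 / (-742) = 1 / 636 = 0.00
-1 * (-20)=20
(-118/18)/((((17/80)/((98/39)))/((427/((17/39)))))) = -75937.38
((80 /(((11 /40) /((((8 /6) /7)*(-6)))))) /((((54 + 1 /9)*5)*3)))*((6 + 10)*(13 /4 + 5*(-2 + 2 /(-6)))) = 2068480 /37499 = 55.16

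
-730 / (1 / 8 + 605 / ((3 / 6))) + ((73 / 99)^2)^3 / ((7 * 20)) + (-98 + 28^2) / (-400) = -1407939613696403971 / 607631288423405400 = -2.32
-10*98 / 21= -140 / 3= -46.67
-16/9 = -1.78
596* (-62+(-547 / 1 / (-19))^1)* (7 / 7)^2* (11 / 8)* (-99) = 102386691 / 38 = 2694386.61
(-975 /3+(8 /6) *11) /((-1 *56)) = 133 /24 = 5.54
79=79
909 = 909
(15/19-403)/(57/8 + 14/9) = -550224/11875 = -46.33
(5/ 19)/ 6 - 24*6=-16411/ 114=-143.96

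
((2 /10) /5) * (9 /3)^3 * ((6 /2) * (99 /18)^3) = 107811 /200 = 539.06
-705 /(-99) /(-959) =-235 /31647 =-0.01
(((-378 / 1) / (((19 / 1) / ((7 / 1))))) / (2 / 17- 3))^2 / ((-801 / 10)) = -936360 / 32129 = -29.14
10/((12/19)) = 95/6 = 15.83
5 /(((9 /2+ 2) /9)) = 90 /13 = 6.92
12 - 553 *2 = -1094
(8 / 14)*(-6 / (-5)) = 24 / 35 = 0.69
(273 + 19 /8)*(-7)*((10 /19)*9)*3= -2081835 /76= -27392.57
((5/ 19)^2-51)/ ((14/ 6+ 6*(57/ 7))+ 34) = -386106/ 645829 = -0.60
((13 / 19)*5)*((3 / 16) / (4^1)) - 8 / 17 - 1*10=-213133 / 20672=-10.31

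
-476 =-476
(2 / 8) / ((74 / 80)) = 0.27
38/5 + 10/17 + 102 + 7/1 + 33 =12766/85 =150.19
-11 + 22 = 11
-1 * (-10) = 10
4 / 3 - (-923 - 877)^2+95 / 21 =-22679959 / 7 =-3239994.14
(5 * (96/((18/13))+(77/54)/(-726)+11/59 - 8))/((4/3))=64678595/280368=230.69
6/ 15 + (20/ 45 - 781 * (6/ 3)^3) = -281122/ 45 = -6247.16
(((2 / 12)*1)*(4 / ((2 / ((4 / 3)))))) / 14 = 2 / 63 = 0.03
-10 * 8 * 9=-720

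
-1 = -1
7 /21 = 1 /3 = 0.33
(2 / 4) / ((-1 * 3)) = -1 / 6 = -0.17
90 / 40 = 9 / 4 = 2.25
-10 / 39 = -0.26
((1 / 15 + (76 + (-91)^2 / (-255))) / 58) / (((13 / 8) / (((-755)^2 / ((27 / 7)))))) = 35483828240 / 519129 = 68352.62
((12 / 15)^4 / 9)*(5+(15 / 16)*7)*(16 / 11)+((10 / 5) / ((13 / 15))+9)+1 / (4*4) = 12.14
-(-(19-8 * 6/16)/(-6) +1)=-11/3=-3.67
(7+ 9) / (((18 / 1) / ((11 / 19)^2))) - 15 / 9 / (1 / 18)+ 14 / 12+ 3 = -165929 / 6498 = -25.54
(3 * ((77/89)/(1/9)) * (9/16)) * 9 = 168399/1424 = 118.26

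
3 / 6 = 1 / 2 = 0.50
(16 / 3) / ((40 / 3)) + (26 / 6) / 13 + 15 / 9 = 12 / 5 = 2.40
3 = 3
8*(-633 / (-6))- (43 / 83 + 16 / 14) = 489399 / 581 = 842.34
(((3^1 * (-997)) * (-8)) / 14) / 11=11964 / 77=155.38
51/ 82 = 0.62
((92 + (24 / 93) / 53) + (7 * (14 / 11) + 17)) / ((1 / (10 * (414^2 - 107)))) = 3650269650510 / 18073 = 201973643.03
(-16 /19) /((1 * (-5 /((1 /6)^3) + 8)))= 1 /1273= 0.00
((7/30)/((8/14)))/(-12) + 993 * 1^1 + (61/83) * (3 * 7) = 120523933/119520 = 1008.40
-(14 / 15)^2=-196 / 225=-0.87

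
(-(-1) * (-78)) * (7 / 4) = -273 / 2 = -136.50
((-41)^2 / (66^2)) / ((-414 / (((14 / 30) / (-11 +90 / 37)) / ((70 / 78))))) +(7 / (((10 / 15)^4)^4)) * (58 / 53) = 15611103907971241193 / 3102582229401600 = 5031.65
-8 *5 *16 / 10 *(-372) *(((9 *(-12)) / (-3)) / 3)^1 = 285696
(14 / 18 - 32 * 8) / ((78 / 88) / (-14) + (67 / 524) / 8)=741434848 / 137493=5392.53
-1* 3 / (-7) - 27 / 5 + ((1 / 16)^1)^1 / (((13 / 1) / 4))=-9013 / 1820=-4.95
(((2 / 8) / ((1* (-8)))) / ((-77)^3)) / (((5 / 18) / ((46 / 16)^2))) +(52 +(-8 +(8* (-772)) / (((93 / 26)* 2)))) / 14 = -12721732482667 / 217382753280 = -58.52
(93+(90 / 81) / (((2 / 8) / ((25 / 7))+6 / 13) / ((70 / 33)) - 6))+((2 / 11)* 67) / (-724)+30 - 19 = 1946095637153 / 18750334086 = 103.79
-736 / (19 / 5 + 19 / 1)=-1840 / 57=-32.28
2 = 2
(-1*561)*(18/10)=-5049/5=-1009.80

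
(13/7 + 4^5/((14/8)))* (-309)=-181383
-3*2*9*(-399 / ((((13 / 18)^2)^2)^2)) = 237436070570496 / 815730721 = 291071.63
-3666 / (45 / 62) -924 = -89624 / 15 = -5974.93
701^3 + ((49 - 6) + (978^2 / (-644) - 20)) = 55459772843 / 161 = 344470638.78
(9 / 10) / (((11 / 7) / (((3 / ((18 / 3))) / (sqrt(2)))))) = 63* sqrt(2) / 440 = 0.20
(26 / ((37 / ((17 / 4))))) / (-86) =-221 / 6364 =-0.03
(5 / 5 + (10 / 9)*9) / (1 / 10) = 110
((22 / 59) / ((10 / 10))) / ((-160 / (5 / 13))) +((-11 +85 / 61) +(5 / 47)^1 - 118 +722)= 20916745695 / 35183824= 594.50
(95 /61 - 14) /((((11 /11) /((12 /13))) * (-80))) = 2277 /15860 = 0.14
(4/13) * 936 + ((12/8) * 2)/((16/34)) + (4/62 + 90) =95341/248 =384.44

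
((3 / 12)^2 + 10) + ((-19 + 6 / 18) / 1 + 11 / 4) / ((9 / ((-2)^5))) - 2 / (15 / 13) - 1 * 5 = 129431 / 2160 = 59.92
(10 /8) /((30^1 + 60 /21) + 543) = 35 /16124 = 0.00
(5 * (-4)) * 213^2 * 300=-272214000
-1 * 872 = -872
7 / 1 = 7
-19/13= -1.46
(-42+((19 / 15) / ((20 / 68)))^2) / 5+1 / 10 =-4.59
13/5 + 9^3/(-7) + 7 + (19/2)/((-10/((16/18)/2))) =-29914/315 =-94.97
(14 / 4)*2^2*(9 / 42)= 3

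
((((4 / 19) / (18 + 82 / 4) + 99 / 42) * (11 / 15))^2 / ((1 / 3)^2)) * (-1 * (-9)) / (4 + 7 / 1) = 430106121 / 19457900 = 22.10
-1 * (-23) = 23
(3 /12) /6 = 1 /24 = 0.04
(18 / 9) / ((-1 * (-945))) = 2 / 945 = 0.00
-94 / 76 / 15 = -47 / 570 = -0.08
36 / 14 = 18 / 7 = 2.57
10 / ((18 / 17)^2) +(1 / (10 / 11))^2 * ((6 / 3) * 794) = 7818119 / 4050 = 1930.40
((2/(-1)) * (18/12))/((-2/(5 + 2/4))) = 33/4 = 8.25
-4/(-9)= 4/9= 0.44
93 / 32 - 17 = -451 / 32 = -14.09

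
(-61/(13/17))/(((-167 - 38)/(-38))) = -39406/2665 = -14.79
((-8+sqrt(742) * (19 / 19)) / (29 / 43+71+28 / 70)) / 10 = -43 / 3874+43 * sqrt(742) / 30992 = 0.03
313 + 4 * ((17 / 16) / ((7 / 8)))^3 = 219631 / 686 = 320.16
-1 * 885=-885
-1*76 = -76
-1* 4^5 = -1024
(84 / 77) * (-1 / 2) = -6 / 11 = -0.55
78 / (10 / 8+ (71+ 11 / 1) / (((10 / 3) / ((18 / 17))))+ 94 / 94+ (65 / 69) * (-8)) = 1829880 / 487049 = 3.76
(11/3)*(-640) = -7040/3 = -2346.67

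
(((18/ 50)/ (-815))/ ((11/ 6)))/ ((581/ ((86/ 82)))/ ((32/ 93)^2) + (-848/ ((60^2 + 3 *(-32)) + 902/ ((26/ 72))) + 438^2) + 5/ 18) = -69569943552/ 56745573030548496875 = -0.00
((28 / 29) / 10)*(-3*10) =-2.90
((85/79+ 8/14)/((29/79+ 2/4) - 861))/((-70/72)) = 65592/33295745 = 0.00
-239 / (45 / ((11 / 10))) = -2629 / 450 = -5.84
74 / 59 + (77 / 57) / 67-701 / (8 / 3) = -471552871 / 1802568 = -261.60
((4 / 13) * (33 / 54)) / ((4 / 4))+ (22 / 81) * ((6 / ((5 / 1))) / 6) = 1276 / 5265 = 0.24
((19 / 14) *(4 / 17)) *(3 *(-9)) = -8.62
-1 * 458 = -458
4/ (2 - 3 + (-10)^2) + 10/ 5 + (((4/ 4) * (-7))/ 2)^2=5659/ 396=14.29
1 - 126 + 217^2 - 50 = 46914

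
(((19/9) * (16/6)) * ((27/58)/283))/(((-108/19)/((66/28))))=-3971/1034082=-0.00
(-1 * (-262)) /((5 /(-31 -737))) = -201216 /5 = -40243.20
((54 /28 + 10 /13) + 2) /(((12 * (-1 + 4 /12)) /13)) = -855 /112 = -7.63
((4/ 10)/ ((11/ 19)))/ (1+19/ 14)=532/ 1815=0.29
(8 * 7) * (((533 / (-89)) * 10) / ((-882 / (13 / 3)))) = 277160 / 16821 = 16.48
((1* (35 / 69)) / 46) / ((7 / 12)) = 10 / 529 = 0.02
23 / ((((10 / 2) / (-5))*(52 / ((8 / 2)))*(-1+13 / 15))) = 345 / 26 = 13.27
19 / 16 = 1.19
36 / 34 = 18 / 17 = 1.06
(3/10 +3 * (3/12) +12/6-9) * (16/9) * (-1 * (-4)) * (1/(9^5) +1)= -22486240/531441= -42.31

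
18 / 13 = 1.38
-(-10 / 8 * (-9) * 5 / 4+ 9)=-369 / 16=-23.06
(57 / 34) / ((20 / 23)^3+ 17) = 231173 / 2434842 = 0.09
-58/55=-1.05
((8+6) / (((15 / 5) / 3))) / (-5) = -14 / 5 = -2.80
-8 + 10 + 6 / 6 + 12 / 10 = 21 / 5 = 4.20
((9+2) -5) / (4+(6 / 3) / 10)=10 / 7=1.43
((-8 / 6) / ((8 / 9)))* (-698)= 1047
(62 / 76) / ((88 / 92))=0.85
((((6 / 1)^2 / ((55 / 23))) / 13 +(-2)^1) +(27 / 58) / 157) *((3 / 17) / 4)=-16387521 / 442733720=-0.04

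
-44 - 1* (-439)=395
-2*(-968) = 1936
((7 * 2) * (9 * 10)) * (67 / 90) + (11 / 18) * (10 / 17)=143569 / 153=938.36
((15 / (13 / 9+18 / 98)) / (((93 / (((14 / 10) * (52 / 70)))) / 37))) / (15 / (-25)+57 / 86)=2026934 / 33387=60.71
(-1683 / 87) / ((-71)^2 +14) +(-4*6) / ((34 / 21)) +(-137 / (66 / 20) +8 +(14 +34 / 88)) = -3723395113 / 109653060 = -33.96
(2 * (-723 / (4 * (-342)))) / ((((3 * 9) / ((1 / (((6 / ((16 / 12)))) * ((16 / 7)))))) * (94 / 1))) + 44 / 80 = 114583907 / 208319040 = 0.55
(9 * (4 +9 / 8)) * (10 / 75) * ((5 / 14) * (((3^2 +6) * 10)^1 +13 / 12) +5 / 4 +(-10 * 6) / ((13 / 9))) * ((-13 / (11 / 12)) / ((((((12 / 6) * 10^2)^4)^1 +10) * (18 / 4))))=-34973 / 211200001320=-0.00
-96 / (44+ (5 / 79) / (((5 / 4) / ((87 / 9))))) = -1422 / 659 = -2.16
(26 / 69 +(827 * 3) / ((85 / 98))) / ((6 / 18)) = 16778732 / 1955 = 8582.47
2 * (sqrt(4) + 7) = 18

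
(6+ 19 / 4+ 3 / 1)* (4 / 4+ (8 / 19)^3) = 405405 / 27436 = 14.78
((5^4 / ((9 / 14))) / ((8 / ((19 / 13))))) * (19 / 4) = 1579375 / 1872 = 843.68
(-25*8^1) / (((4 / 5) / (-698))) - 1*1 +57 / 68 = 11865989 / 68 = 174499.84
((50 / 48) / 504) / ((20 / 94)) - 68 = -1644821 / 24192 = -67.99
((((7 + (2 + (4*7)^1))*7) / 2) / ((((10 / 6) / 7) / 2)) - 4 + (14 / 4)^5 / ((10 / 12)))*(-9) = -246825 / 16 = -15426.56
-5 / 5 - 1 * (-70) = 69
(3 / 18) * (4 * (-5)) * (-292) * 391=1141720 / 3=380573.33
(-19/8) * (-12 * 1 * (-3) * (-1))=171/2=85.50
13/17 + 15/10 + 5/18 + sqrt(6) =sqrt(6) + 389/153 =4.99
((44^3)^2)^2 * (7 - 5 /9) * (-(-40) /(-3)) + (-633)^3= -122157490602130854043219 /27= -4524351503782624223822.93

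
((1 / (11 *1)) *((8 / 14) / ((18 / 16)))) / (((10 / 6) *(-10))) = -16 / 5775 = -0.00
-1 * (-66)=66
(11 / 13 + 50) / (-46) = -661 / 598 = -1.11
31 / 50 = 0.62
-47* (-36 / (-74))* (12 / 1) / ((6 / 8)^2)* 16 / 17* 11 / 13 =-3176448 / 8177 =-388.46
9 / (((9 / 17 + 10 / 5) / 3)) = 459 / 43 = 10.67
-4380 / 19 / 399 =-0.58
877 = 877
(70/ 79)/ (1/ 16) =1120/ 79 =14.18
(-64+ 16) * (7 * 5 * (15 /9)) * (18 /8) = -6300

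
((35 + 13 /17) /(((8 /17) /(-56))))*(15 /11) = -5803.64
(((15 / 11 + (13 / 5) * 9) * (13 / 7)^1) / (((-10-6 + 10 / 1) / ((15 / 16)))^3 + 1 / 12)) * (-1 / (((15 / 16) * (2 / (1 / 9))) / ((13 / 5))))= 2455232 / 90804021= 0.03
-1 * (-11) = 11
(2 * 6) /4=3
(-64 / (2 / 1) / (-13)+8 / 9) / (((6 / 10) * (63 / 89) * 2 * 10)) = 1246 / 3159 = 0.39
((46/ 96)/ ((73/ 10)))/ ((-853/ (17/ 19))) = -1955/ 28394664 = -0.00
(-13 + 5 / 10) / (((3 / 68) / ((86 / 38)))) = -36550 / 57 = -641.23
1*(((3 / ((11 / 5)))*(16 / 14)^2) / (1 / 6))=5760 / 539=10.69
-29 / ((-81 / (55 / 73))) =1595 / 5913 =0.27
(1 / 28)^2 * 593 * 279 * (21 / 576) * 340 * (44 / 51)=2256.84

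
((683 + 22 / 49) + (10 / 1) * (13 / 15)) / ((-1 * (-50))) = 13.84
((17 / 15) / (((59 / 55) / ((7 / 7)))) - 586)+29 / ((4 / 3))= -398741 / 708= -563.19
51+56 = 107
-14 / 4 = -7 / 2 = -3.50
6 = 6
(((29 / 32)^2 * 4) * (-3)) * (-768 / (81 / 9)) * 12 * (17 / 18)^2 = 243049 / 27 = 9001.81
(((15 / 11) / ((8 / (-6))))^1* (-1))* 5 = 225 / 44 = 5.11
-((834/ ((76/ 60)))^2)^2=-24492281300010000/ 130321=-187938101303.78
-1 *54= -54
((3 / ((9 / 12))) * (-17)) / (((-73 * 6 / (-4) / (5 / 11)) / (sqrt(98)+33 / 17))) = -4760 * sqrt(2) / 2409 - 40 / 73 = -3.34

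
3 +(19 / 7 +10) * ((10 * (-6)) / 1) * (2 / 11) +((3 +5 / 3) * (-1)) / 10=-157274 / 1155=-136.17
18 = 18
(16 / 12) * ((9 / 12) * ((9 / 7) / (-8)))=-9 / 56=-0.16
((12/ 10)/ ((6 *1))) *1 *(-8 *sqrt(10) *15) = -24 *sqrt(10) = -75.89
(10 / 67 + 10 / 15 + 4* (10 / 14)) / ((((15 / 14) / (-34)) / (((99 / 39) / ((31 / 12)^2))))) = -185551872 / 4185155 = -44.34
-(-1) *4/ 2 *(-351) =-702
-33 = -33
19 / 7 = 2.71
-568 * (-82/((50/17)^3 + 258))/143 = 114413944/99567611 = 1.15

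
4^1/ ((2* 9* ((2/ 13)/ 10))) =130/ 9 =14.44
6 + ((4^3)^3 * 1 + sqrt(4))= 262152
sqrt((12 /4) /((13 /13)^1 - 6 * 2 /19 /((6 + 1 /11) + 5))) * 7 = 12.49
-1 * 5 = -5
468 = 468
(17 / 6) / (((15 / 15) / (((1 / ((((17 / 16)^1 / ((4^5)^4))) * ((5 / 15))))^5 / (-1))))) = -68242365001225056980250881939018440142644021819555824092793513443328 / 83521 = -817068342108272853297384900000000000000000000000000000000000000.00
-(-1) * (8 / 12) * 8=16 / 3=5.33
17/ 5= 3.40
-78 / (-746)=39 / 373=0.10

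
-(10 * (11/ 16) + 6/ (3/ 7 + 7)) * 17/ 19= -13583/ 1976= -6.87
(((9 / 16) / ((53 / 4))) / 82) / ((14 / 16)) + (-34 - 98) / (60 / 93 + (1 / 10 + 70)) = -12698709 / 6808009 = -1.87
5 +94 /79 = 489 /79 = 6.19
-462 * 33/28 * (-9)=9801/2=4900.50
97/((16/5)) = 485/16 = 30.31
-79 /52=-1.52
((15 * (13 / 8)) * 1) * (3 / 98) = 585 / 784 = 0.75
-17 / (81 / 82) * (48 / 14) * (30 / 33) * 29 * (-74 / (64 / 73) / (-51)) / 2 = -16057445 / 12474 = -1287.27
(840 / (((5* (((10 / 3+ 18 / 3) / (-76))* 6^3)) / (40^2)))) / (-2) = 5066.67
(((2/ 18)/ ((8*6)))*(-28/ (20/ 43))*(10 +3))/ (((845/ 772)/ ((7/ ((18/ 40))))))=-406651/ 15795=-25.75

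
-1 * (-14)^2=-196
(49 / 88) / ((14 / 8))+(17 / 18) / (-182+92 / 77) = 862687 / 2756556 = 0.31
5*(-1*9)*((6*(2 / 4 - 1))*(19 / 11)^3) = 925965 / 1331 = 695.69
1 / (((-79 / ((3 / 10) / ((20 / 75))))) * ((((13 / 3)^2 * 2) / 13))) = -81 / 16432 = -0.00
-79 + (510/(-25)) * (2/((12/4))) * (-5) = -11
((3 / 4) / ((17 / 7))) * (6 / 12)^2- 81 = -80.92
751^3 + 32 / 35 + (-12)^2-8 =14824771077 / 35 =423564887.91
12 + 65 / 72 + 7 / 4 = 1055 / 72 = 14.65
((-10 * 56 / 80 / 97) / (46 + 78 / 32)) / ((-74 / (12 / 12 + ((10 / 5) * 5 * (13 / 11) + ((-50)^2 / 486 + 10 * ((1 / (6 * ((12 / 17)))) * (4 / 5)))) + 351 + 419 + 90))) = 131703152 / 7434882675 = 0.02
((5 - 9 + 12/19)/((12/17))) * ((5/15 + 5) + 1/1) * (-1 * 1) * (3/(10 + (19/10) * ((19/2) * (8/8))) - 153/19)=-451696/1881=-240.14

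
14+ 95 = 109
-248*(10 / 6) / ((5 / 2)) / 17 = -496 / 51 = -9.73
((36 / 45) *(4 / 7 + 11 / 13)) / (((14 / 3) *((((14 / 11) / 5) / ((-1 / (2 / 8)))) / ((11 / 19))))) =-187308 / 84721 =-2.21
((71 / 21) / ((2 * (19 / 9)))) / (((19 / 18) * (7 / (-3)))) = -5751 / 17689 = -0.33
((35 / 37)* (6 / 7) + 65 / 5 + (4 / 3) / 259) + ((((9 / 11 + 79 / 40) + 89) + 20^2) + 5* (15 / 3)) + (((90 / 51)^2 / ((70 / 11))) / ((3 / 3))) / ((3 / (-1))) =52409827517 / 98803320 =530.45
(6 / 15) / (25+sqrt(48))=10 / 577 - 8 * sqrt(3) / 2885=0.01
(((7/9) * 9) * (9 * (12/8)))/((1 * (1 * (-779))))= -189/1558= -0.12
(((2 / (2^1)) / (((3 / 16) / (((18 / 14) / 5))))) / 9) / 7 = 16 / 735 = 0.02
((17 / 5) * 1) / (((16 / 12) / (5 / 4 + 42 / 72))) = 187 / 40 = 4.68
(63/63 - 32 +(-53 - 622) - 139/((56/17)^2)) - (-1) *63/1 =-2056619/3136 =-655.81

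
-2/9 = -0.22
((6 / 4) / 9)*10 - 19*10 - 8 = -589 / 3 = -196.33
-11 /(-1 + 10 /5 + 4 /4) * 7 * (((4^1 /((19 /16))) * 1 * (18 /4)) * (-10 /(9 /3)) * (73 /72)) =112420 /57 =1972.28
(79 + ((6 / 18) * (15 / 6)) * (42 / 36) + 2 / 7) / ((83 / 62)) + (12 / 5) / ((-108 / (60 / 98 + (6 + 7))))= 7277801 / 122010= 59.65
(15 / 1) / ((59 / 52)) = 780 / 59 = 13.22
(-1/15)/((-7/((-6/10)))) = -1/175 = -0.01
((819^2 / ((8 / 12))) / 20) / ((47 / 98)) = 98601867 / 940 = 104895.60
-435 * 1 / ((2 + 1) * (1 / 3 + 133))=-87 / 80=-1.09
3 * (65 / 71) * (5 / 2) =975 / 142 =6.87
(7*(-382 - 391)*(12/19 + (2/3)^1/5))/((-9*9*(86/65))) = 7667387/198531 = 38.62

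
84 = 84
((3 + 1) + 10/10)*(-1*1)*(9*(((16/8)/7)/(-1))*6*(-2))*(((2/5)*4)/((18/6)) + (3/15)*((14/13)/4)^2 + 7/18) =-170970/1183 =-144.52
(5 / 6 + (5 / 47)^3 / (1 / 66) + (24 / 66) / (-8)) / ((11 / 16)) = 47546368 / 37687749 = 1.26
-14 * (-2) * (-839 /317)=-23492 /317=-74.11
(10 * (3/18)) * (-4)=-6.67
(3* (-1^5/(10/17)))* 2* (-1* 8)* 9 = 3672/5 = 734.40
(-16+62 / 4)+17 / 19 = 15 / 38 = 0.39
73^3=389017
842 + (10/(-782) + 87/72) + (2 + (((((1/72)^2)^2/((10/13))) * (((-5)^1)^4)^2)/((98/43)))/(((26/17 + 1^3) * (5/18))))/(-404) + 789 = 75447097664246557/46224441704448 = 1632.19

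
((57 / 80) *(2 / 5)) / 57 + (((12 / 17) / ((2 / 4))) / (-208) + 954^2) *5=201135634721 / 44200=4550579.97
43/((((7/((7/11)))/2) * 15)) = 0.52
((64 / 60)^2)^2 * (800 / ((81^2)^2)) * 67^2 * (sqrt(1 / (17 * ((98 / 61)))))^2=287130517504 / 72612285150825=0.00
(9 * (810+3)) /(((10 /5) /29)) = 212193 /2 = 106096.50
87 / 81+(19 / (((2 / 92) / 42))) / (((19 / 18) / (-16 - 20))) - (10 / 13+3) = -439430482 / 351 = -1251938.70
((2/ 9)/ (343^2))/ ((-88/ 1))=-1/ 46589004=-0.00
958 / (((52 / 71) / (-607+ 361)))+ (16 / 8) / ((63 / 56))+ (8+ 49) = -37641086 / 117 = -321718.68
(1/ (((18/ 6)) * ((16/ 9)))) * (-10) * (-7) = 105/ 8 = 13.12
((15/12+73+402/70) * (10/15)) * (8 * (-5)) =-14932/7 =-2133.14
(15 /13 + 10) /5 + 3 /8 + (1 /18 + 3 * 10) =30571 /936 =32.66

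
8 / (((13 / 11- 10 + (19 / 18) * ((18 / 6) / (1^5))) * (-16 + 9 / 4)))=192 / 1865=0.10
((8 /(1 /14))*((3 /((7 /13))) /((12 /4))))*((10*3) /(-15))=-416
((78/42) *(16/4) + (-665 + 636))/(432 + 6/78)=-1963/39319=-0.05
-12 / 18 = -2 / 3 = -0.67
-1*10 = -10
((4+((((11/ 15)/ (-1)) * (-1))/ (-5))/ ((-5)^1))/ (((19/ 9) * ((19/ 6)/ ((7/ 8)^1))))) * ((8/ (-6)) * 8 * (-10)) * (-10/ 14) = -72528/ 1805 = -40.18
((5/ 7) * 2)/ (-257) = -10/ 1799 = -0.01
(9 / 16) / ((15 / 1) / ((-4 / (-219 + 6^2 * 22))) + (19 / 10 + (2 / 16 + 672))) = -15 / 39326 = -0.00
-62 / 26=-31 / 13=-2.38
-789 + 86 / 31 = -24373 / 31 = -786.23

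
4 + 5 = 9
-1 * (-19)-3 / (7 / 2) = 127 / 7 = 18.14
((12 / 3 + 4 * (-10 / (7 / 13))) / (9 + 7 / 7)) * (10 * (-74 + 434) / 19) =-1331.73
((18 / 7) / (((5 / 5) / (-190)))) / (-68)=855 / 119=7.18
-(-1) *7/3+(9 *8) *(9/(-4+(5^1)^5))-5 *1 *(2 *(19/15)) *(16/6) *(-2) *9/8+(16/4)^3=1334611/9363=142.54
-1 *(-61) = 61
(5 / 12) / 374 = 5 / 4488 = 0.00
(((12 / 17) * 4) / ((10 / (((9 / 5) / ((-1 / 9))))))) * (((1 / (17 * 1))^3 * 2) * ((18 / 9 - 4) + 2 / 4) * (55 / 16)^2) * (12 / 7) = 264627 / 4677176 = 0.06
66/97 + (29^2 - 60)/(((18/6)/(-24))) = -605990/97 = -6247.32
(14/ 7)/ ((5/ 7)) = 14/ 5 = 2.80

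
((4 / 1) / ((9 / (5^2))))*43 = 4300 / 9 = 477.78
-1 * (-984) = 984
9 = 9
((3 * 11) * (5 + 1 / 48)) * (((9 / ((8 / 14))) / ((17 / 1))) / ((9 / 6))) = 55671 / 544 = 102.34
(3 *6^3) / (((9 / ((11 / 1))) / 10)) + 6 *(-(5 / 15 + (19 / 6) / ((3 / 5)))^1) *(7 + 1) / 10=118396 / 15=7893.07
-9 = -9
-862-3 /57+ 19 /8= -130671 /152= -859.68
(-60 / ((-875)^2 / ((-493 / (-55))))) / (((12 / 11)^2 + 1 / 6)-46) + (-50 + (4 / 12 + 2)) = -3548496906757 / 74444015625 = -47.67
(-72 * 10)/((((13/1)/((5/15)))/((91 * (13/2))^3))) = -3820604970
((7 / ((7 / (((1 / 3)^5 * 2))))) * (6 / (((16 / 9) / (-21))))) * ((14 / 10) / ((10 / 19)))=-931 / 600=-1.55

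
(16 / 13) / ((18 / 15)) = 40 / 39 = 1.03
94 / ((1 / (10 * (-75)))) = -70500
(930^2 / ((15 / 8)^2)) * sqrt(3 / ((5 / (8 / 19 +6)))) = 246016 * sqrt(34770) / 95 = 482883.20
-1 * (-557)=557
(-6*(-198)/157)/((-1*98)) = -594/7693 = -0.08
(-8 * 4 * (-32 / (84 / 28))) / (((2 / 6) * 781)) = 1024 / 781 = 1.31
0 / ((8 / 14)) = 0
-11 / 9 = -1.22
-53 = -53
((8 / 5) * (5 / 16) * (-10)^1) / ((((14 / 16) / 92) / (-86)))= 45211.43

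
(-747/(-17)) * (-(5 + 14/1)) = -14193/17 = -834.88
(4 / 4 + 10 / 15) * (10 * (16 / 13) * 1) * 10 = 8000 / 39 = 205.13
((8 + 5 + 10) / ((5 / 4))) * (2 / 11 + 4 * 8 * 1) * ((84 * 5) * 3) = 8207136 / 11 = 746103.27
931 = 931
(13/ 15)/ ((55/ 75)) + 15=178/ 11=16.18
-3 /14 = -0.21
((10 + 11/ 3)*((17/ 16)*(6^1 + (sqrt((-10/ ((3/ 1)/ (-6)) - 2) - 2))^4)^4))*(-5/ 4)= -1026332224685/ 12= -85527685390.42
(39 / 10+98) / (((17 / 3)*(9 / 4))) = 2038 / 255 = 7.99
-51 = -51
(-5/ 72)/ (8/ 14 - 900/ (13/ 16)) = 455/ 7253856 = 0.00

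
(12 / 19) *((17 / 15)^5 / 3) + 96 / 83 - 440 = -525058632476 / 1197534375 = -438.45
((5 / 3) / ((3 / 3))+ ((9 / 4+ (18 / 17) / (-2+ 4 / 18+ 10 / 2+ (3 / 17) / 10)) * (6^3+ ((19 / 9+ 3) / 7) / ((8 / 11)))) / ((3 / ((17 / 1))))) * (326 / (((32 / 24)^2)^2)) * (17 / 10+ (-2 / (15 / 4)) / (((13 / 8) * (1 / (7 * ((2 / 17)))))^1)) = 2097920350892583 / 4487155712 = 467539.01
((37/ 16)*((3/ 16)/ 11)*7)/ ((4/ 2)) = 777/ 5632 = 0.14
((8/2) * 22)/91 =88/91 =0.97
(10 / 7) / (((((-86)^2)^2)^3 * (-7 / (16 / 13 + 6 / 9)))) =-185 / 78195562960454434306366464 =-0.00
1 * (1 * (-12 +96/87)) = -316/29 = -10.90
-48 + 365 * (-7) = -2603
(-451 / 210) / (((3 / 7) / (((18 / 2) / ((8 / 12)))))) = -1353 / 20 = -67.65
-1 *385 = -385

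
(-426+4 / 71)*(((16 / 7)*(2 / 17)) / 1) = -967744 / 8449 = -114.54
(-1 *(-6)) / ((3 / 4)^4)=18.96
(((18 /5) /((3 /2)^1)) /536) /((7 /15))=9 /938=0.01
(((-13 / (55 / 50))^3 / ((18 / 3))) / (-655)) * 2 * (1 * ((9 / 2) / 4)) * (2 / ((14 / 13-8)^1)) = -142805 / 523083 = -0.27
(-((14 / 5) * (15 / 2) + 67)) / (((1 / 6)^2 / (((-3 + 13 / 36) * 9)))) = 75240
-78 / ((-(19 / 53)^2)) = 219102 / 361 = 606.93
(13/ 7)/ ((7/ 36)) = 468/ 49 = 9.55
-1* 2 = -2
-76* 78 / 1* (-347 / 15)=137134.40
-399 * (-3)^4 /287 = -4617 /41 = -112.61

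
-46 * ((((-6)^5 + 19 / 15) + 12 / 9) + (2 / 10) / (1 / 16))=1787146 / 5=357429.20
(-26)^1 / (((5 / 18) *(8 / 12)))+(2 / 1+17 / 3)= -1991 / 15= -132.73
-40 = -40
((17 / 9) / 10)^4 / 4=83521 / 262440000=0.00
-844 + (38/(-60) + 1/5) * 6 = -4233/5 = -846.60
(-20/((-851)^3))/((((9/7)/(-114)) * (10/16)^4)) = -4358144/231110644125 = -0.00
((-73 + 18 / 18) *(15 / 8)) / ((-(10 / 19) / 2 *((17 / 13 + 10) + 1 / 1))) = 6669 / 160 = 41.68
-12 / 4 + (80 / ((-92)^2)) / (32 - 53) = -33332 / 11109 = -3.00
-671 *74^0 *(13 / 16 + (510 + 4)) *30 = -82905405 / 8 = -10363175.62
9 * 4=36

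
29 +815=844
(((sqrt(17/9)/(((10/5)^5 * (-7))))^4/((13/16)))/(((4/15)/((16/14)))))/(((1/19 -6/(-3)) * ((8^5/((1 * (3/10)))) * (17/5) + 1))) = 5491/559951768867405824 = 0.00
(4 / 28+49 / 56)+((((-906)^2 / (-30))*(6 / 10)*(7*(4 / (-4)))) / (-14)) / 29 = -11450379 / 40600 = -282.03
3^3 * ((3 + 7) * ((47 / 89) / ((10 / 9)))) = 11421 / 89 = 128.33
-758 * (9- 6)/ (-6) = 379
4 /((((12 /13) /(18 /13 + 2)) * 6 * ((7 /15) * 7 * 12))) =55 /882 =0.06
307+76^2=6083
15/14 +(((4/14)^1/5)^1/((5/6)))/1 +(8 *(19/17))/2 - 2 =3069/850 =3.61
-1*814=-814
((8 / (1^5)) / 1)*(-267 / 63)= -33.90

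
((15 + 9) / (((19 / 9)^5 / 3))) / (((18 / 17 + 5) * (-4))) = -18068994 / 255038197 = -0.07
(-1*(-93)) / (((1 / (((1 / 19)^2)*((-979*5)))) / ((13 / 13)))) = -455235 / 361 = -1261.04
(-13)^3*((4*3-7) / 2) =-10985 / 2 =-5492.50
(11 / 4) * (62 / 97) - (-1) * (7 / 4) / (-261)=177323 / 101268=1.75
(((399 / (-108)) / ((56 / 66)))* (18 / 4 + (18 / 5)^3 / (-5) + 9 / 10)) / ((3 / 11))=627627 / 10000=62.76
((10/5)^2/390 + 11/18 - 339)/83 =-395903/97110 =-4.08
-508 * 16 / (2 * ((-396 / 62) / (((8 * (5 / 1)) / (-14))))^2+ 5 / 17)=-6639356800 / 8404483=-789.98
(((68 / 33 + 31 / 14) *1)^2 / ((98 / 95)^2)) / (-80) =-7040628125 / 32798658816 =-0.21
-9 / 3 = -3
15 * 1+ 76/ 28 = 124/ 7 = 17.71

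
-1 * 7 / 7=-1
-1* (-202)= 202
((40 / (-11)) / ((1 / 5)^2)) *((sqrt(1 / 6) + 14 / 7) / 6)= -1000 / 33- 250 *sqrt(6) / 99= -36.49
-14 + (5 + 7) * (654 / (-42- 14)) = -1079 / 7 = -154.14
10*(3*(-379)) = -11370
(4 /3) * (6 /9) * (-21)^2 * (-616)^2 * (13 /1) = 1933707776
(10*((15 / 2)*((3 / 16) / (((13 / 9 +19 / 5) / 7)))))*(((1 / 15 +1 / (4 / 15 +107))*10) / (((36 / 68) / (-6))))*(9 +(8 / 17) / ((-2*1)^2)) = -1119313125 / 759448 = -1473.85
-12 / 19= -0.63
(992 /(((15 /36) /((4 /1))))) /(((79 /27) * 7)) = 464.97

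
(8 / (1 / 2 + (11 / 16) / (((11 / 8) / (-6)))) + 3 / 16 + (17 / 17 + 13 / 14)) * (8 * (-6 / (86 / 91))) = 23673 / 430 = 55.05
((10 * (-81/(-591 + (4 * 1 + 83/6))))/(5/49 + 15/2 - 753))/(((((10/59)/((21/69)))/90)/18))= -31865989680/5777956753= -5.52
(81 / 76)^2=6561 / 5776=1.14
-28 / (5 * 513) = -28 / 2565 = -0.01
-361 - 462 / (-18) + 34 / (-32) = -16147 / 48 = -336.40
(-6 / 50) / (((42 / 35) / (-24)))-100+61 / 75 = -7259 / 75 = -96.79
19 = 19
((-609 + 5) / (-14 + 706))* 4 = -3.49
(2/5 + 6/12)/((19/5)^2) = 45/722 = 0.06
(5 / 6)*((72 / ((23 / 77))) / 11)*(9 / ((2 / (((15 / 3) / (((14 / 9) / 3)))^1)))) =18225 / 23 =792.39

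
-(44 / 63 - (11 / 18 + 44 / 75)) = 1573 / 3150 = 0.50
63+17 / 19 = 1214 / 19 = 63.89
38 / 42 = 19 / 21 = 0.90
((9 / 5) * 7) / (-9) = -7 / 5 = -1.40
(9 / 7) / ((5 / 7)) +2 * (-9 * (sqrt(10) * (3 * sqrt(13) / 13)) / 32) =9 / 5 -27 * sqrt(130) / 208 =0.32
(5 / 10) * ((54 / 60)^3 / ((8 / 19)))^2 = 191850201 / 128000000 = 1.50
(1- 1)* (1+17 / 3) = 0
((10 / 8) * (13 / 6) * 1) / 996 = 65 / 23904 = 0.00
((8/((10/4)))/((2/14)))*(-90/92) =-504/23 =-21.91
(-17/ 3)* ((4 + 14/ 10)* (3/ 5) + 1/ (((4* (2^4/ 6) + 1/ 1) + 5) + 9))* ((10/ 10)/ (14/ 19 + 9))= -679592/ 356125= -1.91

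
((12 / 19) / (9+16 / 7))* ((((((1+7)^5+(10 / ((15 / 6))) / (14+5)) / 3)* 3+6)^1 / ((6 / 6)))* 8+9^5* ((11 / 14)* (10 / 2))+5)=788706330 / 28519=27655.47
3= 3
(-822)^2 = 675684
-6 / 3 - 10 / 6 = -11 / 3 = -3.67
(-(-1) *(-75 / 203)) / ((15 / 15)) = -75 / 203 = -0.37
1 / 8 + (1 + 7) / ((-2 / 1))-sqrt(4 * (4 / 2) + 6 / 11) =-31 / 8-sqrt(1034) / 11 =-6.80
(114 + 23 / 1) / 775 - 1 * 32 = -24663 / 775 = -31.82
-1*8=-8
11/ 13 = 0.85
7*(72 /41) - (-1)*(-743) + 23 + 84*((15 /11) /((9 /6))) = -284736 /451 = -631.34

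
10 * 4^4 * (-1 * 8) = -20480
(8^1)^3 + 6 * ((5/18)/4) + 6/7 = 43115/84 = 513.27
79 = 79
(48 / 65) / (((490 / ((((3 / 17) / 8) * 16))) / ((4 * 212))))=122112 / 270725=0.45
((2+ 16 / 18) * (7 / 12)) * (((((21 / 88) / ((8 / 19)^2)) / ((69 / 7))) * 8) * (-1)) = -1609699 / 874368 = -1.84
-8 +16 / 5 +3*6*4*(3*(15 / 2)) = 8076 / 5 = 1615.20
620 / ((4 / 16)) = 2480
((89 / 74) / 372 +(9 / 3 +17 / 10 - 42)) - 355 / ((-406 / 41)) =-1.45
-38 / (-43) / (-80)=-19 / 1720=-0.01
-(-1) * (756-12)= 744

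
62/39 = 1.59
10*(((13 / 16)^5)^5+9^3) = 4620621719881970502538813337293985 / 633825300114114700748351602688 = 7290.06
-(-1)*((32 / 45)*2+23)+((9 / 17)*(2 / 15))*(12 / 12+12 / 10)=94009 / 3825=24.58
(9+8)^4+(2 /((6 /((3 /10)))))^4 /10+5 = 8352600001 /100000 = 83526.00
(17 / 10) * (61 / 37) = 1037 / 370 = 2.80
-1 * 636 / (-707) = 636 / 707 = 0.90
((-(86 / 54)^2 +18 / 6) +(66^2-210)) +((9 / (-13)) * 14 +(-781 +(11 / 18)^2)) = 127224737 / 37908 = 3356.14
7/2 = 3.50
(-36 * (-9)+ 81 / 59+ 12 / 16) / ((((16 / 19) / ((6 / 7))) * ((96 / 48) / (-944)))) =-626715 / 4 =-156678.75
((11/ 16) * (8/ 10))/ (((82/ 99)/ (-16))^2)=1724976/ 8405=205.23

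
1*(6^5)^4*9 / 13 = 32905425960566784 / 13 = 2531186612351291.08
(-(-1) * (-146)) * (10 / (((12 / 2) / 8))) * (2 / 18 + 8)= -426320 / 27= -15789.63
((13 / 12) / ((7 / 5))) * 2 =65 / 42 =1.55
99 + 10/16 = 99.62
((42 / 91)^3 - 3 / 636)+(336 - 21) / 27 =16432525 / 1397292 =11.76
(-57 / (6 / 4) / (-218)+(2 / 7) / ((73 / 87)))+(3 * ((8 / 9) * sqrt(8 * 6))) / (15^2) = 32 * sqrt(3) / 675+28675 / 55699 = 0.60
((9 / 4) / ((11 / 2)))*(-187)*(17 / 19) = -2601 / 38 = -68.45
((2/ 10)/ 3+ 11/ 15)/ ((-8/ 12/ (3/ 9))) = -2/ 5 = -0.40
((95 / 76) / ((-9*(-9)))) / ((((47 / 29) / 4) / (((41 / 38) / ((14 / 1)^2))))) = 5945 / 28354536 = 0.00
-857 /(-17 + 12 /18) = 2571 /49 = 52.47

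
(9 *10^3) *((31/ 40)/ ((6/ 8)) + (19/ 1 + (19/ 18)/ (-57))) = 540400/ 3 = 180133.33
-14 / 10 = -7 / 5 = -1.40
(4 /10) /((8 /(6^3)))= 54 /5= 10.80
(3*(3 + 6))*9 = 243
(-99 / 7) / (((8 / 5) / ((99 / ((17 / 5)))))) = -257.38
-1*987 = -987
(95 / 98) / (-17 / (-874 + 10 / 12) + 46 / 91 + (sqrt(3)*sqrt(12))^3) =99541 / 22233736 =0.00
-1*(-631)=631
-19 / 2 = -9.50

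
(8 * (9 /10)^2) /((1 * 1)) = 162 /25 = 6.48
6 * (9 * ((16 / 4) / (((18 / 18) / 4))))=864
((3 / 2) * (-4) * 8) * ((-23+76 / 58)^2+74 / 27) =-171912656 / 7569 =-22712.73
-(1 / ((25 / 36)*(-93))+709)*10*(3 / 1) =-3296778 / 155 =-21269.54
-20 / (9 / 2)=-40 / 9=-4.44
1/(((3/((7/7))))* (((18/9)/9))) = 3/2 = 1.50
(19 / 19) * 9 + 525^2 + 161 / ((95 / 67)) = 26196017 / 95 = 275747.55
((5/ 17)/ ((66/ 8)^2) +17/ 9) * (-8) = -93464/ 6171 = -15.15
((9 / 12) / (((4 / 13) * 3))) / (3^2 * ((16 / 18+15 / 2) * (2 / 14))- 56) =-91 / 5064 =-0.02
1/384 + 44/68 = 4241/6528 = 0.65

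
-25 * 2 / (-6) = 25 / 3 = 8.33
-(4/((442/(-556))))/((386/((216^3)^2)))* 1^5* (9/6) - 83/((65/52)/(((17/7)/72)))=53361632432658951337/26871390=1985815859643.25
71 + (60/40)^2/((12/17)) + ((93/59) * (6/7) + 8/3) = 1550341/19824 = 78.21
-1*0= 0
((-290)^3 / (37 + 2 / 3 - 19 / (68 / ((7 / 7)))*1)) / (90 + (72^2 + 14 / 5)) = -3153750 / 25511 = -123.62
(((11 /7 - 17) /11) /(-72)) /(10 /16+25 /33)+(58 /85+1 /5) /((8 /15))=579771 /347480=1.67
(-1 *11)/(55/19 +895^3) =-209/13621430180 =-0.00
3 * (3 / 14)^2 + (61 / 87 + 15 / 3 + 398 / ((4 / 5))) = 503.34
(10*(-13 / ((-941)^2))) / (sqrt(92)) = -65*sqrt(23) / 20366063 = -0.00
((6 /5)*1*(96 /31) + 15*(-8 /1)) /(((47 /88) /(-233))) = 369564096 /7285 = 50729.46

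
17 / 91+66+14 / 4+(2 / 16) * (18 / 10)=254479 / 3640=69.91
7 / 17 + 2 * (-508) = -17265 / 17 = -1015.59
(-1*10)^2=100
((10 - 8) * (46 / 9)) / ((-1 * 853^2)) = -92 / 6548481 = -0.00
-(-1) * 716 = 716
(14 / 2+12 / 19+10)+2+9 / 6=803 / 38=21.13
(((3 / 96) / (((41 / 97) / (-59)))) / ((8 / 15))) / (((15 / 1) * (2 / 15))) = -4.09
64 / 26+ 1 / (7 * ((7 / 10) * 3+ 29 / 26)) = 47661 / 19019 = 2.51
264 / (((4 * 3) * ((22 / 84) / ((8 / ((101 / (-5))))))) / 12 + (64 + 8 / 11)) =4878720 / 1183939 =4.12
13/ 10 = 1.30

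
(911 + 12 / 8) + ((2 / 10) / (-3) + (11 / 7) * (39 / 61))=11701141 / 12810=913.44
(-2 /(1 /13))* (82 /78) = -82 /3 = -27.33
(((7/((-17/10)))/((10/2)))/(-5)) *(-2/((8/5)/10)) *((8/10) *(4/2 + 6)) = -224/17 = -13.18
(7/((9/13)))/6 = 91/54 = 1.69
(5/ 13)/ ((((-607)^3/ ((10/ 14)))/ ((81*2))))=-4050/ 20352017413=-0.00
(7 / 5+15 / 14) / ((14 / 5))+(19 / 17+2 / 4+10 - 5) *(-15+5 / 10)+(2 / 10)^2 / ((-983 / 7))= -1946247531 / 20470975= -95.07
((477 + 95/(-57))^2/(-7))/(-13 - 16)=2033476/1827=1113.01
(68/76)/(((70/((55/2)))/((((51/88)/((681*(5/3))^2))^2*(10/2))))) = 0.00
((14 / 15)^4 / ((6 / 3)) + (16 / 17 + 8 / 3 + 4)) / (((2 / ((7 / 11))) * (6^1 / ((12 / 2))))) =24059126 / 9466875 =2.54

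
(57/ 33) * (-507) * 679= -6540807/ 11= -594618.82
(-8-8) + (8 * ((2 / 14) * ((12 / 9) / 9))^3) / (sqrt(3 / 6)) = -16 + 512 * sqrt(2) / 6751269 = -16.00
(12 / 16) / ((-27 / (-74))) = 37 / 18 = 2.06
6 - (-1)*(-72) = -66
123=123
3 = 3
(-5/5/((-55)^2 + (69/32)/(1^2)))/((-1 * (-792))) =-4/9590031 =-0.00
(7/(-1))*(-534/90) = 623/15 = 41.53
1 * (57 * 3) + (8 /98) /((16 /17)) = 33533 /196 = 171.09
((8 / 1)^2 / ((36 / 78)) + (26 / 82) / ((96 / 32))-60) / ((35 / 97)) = 939833 / 4305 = 218.31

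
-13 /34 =-0.38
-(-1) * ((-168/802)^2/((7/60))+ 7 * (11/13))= 13167917/2090413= 6.30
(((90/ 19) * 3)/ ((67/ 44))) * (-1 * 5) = -59400/ 1273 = -46.66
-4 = -4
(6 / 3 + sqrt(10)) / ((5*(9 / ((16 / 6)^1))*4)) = 4 / 135 + 2*sqrt(10) / 135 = 0.08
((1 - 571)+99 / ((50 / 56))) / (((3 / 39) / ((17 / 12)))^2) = -93432833 / 600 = -155721.39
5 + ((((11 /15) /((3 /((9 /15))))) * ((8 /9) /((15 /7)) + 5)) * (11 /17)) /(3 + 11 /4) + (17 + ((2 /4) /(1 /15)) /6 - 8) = 14288623 /931500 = 15.34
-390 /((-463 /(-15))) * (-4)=23400 /463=50.54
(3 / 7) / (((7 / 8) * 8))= 0.06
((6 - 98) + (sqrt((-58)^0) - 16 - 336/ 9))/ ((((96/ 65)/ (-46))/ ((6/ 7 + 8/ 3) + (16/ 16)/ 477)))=7621074955/ 480816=15850.29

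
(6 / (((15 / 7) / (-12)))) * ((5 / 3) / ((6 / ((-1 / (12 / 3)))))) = 7 / 3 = 2.33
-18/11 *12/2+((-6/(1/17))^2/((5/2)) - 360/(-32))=915867/220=4163.03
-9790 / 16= -4895 / 8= -611.88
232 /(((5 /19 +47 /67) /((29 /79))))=2141186 /24253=88.29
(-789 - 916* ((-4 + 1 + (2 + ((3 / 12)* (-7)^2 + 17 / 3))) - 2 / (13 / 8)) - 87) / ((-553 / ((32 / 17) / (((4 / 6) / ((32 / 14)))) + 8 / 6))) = 214.66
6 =6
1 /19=0.05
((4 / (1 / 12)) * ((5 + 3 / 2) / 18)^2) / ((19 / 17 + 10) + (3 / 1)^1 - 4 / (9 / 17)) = 2873 / 3012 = 0.95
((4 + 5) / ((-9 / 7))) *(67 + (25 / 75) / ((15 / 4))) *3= -21133 / 15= -1408.87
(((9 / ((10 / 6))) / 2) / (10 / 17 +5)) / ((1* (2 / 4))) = 459 / 475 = 0.97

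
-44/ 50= -22/ 25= -0.88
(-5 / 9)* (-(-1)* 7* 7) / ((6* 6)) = -245 / 324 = -0.76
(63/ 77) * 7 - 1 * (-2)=7.73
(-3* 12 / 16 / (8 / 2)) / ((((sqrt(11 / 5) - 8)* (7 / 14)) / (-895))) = -13425 / 103 - 2685* sqrt(55) / 824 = -154.51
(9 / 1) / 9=1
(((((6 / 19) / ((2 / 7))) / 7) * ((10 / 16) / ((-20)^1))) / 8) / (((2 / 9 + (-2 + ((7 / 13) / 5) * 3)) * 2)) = 1755 / 8278528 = 0.00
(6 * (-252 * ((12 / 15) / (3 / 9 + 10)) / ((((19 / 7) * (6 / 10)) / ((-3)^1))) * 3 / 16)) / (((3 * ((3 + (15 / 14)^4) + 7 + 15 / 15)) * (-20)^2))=19059138 / 6967884725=0.00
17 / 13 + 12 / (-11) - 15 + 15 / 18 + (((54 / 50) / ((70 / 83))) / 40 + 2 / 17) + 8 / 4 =-11.80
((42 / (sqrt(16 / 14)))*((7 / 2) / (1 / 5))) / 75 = 49*sqrt(14) / 20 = 9.17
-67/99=-0.68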